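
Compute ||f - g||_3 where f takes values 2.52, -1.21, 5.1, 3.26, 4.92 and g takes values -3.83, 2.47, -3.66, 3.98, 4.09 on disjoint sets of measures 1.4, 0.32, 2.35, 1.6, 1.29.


Step 1: Compute differences f_i - g_i:
  2.52 - -3.83 = 6.35
  -1.21 - 2.47 = -3.68
  5.1 - -3.66 = 8.76
  3.26 - 3.98 = -0.72
  4.92 - 4.09 = 0.83
Step 2: Compute |diff|^3 * measure for each set:
  |6.35|^3 * 1.4 = 256.047875 * 1.4 = 358.467025
  |-3.68|^3 * 0.32 = 49.836032 * 0.32 = 15.94753
  |8.76|^3 * 2.35 = 672.221376 * 2.35 = 1579.720234
  |-0.72|^3 * 1.6 = 0.373248 * 1.6 = 0.597197
  |0.83|^3 * 1.29 = 0.571787 * 1.29 = 0.737605
Step 3: Sum = 1955.469591
Step 4: ||f-g||_3 = (1955.469591)^(1/3) = 12.505


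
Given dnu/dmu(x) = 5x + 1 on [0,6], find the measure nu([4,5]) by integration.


nu(A) = integral_A (dnu/dmu) dmu = integral_4^5 (5x + 1) dx
Step 1: Antiderivative F(x) = (5/2)x^2 + 1x
Step 2: F(5) = (5/2)*5^2 + 1*5 = 62.5 + 5 = 67.5
Step 3: F(4) = (5/2)*4^2 + 1*4 = 40 + 4 = 44
Step 4: nu([4,5]) = F(5) - F(4) = 67.5 - 44 = 23.5


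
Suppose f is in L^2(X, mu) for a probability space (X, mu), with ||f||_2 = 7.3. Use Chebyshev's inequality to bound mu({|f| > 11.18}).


Chebyshev/Markov inequality: mu(|f| > eps) <= (||f||_p / eps)^p
Step 1: ||f||_2 / eps = 7.3 / 11.18 = 0.652952
Step 2: Raise to power p = 2:
  (0.652952)^2 = 0.426346
Step 3: Therefore mu(|f| > 11.18) <= 0.426346


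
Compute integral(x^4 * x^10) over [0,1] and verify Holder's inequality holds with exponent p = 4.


Step 1: Exact integral of f*g = integral(x^14, 0, 1) = 1/15
     = 0.066667
Step 2: Holder bound with p=4, q=1.333333:
  ||f||_p = (integral x^16 dx)^(1/4) = (1/17)^(1/4) = 0.492479
  ||g||_q = (integral x^13.333333 dx)^(1/1.333333) = (1/14.333333)^(1/1.333333) = 0.13575
Step 3: Holder bound = ||f||_p * ||g||_q = 0.492479 * 0.13575 = 0.066854
Verification: 0.066667 <= 0.066854 (Holder holds)


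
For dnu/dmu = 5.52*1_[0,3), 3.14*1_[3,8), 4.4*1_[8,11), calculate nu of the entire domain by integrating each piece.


Integrate each piece of the Radon-Nikodym derivative:
Step 1: integral_0^3 5.52 dx = 5.52*(3-0) = 5.52*3 = 16.56
Step 2: integral_3^8 3.14 dx = 3.14*(8-3) = 3.14*5 = 15.7
Step 3: integral_8^11 4.4 dx = 4.4*(11-8) = 4.4*3 = 13.2
Total: 16.56 + 15.7 + 13.2 = 45.46


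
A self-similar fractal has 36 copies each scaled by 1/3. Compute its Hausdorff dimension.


For a self-similar set with N copies scaled by 1/r:
dim_H = log(N)/log(r) = log(36)/log(3)
= 3.583519/1.098612
= 3.26186


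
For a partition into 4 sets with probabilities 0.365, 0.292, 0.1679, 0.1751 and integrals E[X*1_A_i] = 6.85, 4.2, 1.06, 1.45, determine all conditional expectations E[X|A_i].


For each cell A_i: E[X|A_i] = E[X*1_A_i] / P(A_i)
Step 1: E[X|A_1] = 6.85 / 0.365 = 18.767123
Step 2: E[X|A_2] = 4.2 / 0.292 = 14.383562
Step 3: E[X|A_3] = 1.06 / 0.1679 = 6.313282
Step 4: E[X|A_4] = 1.45 / 0.1751 = 8.280982
Verification: E[X] = sum E[X*1_A_i] = 6.85 + 4.2 + 1.06 + 1.45 = 13.56


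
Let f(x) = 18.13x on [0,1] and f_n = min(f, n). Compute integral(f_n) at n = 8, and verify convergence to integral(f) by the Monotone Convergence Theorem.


f(x) = 18.13x on [0,1]; f_n(x) = min(18.13x, n). At n = 8:
Step 1: f(x) reaches 8 at x = 8/18.13 = 0.441258
Step 2: integral(f_8) = integral(18.13x, 0, 0.441258) + integral(8, 0.441258, 1)
       = 18.13*0.441258^2/2 + 8*(1 - 0.441258)
       = 1.76503 + 4.469939
       = 6.23497
Step 3: As n -> infinity, f_n increases to f, so by MCT integral(f_n) -> integral(f) = 18.13/2 = 9.065.
Convergence: integral(f_8) = 6.23497 -> 9.065 as n -> infinity


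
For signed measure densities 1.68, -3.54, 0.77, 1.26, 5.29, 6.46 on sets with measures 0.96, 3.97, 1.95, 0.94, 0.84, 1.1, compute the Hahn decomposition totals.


Step 1: Compute signed measure on each set:
  Set 1: 1.68 * 0.96 = 1.6128
  Set 2: -3.54 * 3.97 = -14.0538
  Set 3: 0.77 * 1.95 = 1.5015
  Set 4: 1.26 * 0.94 = 1.1844
  Set 5: 5.29 * 0.84 = 4.4436
  Set 6: 6.46 * 1.1 = 7.106
Step 2: Total signed measure = (1.6128) + (-14.0538) + (1.5015) + (1.1844) + (4.4436) + (7.106)
     = 1.7945
Step 3: Positive part mu+(X) = sum of positive contributions = 15.8483
Step 4: Negative part mu-(X) = |sum of negative contributions| = 14.0538


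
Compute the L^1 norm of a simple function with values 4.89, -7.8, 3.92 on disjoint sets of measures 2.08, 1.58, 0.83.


Step 1: Compute |f_i|^1 for each value:
  |4.89|^1 = 4.89
  |-7.8|^1 = 7.8
  |3.92|^1 = 3.92
Step 2: Multiply by measures and sum:
  4.89 * 2.08 = 10.1712
  7.8 * 1.58 = 12.324
  3.92 * 0.83 = 3.2536
Sum = 10.1712 + 12.324 + 3.2536 = 25.7488
Step 3: Take the p-th root:
||f||_1 = (25.7488)^(1/1) = 25.7488


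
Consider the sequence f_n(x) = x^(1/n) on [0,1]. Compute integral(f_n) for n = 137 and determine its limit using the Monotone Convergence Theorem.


At n = 137: f_137(x) = x^(1/137).
Step 1: integral(x^(1/137), 0, 1) = [x^(1/137+1) / (1/137+1)] from 0 to 1
     = 1 / (1/137 + 1) = 1 / ((137+1)/137) = 137/(137+1)
     = 137/138 = 0.992754
Step 2: As n -> infinity, f_n(x) = x^(1/n) -> 1 for x in (0,1], and f_n is increasing in n.
By MCT, lim_n integral(f_n) = integral(lim_n f_n) = integral(1, 0, 1) = 1.
Step 3: Verify convergence: 137/138 = 0.992754 -> 1


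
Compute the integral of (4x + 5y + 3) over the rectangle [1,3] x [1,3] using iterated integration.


By Fubini, integrate in x first, then y.
Step 1: Fix y, integrate over x in [1,3]:
  integral(4x + 5y + 3, x=1..3)
  = 4*(3^2 - 1^2)/2 + (5y + 3)*(3 - 1)
  = 16 + (5y + 3)*2
  = 16 + 10y + 6
  = 22 + 10y
Step 2: Integrate over y in [1,3]:
  integral(22 + 10y, y=1..3)
  = 22*2 + 10*(3^2 - 1^2)/2
  = 44 + 40
  = 84


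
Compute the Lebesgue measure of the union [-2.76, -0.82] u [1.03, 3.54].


For pairwise disjoint intervals, m(union) = sum of lengths.
= (-0.82 - -2.76) + (3.54 - 1.03)
= 1.94 + 2.51
= 4.45


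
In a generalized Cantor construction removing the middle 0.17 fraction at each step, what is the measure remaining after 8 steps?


Step 1: At each step, fraction remaining = 1 - 0.17 = 0.83
Step 2: After 8 steps, measure = (0.83)^8
Result = 0.225229


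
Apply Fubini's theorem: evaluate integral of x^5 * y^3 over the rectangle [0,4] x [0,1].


By Fubini's theorem, the double integral factors as a product of single integrals:
Step 1: integral_0^4 x^5 dx = [x^6/6] from 0 to 4
     = 4^6/6 = 682.666667
Step 2: integral_0^1 y^3 dy = [y^4/4] from 0 to 1
     = 1^4/4 = 0.25
Step 3: Double integral = 682.666667 * 0.25 = 170.666667


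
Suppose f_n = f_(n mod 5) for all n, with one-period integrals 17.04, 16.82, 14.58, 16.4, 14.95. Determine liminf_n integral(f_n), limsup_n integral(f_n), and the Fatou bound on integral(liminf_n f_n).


The sequence (integral(f_n)) is periodic with period 5, repeating the values 17.04, 16.82, 14.58, 16.4, 14.95 indefinitely.
Step 1: For a periodic sequence, every tail (a_m, a_(m+1), ...) contains all 5 period values infinitely often.
Step 2: Hence inf of every tail = min of the period values = min(17.04, 16.82, 14.58, 16.4, 14.95) = 14.58.
        liminf_n integral(f_n) = sup over m of (inf of tail from m) = 14.58.
Step 3: Similarly sup of every tail = max of the period values = 17.04.
        limsup_n integral(f_n) = 17.04.
Step 4: Fatou's lemma: integral(liminf_n f_n) <= liminf_n integral(f_n) = 14.58.
        So the integral of the pointwise liminf is at most 14.58.


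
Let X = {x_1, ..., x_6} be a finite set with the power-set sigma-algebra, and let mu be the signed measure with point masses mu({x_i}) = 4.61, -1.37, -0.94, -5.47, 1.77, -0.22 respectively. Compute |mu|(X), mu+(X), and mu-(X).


Step 1: Every measurable set is a union of atoms (the cells / points), so a Hahn decomposition is
  obtained by grouping atoms by sign: P = union of atoms with mu > 0, N = union of the remaining atoms.
  Atoms in P (indices): 1, 5;  atoms in N (indices): 2, 3, 4, 6
  Positive values: 4.61, 1.77
  Negative values: -1.37, -0.94, -5.47, -0.22
Step 2: mu+(X) = mu(P) = sum of positive atom values = 6.38
Step 3: mu-(X) = -mu(N) = sum of |negative atom values| = 8
Step 4: |mu|(X) = mu+(X) + mu-(X) = 6.38 + 8 = 14.38


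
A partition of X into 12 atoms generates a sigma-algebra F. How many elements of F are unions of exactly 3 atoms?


Each element of F is a union of some subset of the 12 atoms.
Elements that are unions of exactly 3 atoms correspond to 3-element subsets of the 12 atoms.
Count = C(12, 3) = 12! / (3! * 9!) = 220.


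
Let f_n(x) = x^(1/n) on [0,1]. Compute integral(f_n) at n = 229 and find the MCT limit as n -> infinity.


At n = 229: f_229(x) = x^(1/229).
Step 1: integral(x^(1/229), 0, 1) = [x^(1/229+1) / (1/229+1)] from 0 to 1
     = 1 / (1/229 + 1) = 1 / ((229+1)/229) = 229/(229+1)
     = 229/230 = 0.995652
Step 2: As n -> infinity, f_n(x) = x^(1/n) -> 1 for x in (0,1], and f_n is increasing in n.
By MCT, lim_n integral(f_n) = integral(lim_n f_n) = integral(1, 0, 1) = 1.
Step 3: Verify convergence: 229/230 = 0.995652 -> 1


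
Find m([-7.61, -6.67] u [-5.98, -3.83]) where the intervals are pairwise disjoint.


For pairwise disjoint intervals, m(union) = sum of lengths.
= (-6.67 - -7.61) + (-3.83 - -5.98)
= 0.94 + 2.15
= 3.09


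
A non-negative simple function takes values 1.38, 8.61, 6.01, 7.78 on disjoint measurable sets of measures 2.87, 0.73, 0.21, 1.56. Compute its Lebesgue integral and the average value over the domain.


Step 1: Integral = sum(value_i * measure_i)
= 1.38*2.87 + 8.61*0.73 + 6.01*0.21 + 7.78*1.56
= 3.9606 + 6.2853 + 1.2621 + 12.1368
= 23.6448
Step 2: Total measure of domain = 2.87 + 0.73 + 0.21 + 1.56 = 5.37
Step 3: Average value = 23.6448 / 5.37 = 4.403128


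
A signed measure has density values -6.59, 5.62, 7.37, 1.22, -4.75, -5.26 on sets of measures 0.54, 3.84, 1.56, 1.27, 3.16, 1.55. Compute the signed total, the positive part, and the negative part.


Step 1: Compute signed measure on each set:
  Set 1: -6.59 * 0.54 = -3.5586
  Set 2: 5.62 * 3.84 = 21.5808
  Set 3: 7.37 * 1.56 = 11.4972
  Set 4: 1.22 * 1.27 = 1.5494
  Set 5: -4.75 * 3.16 = -15.01
  Set 6: -5.26 * 1.55 = -8.153
Step 2: Total signed measure = (-3.5586) + (21.5808) + (11.4972) + (1.5494) + (-15.01) + (-8.153)
     = 7.9058
Step 3: Positive part mu+(X) = sum of positive contributions = 34.6274
Step 4: Negative part mu-(X) = |sum of negative contributions| = 26.7216


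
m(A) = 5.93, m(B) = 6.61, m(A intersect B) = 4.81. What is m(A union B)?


By inclusion-exclusion: m(A u B) = m(A) + m(B) - m(A n B)
= 5.93 + 6.61 - 4.81
= 7.73


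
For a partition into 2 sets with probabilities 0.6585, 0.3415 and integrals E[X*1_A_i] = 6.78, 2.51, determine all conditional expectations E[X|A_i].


For each cell A_i: E[X|A_i] = E[X*1_A_i] / P(A_i)
Step 1: E[X|A_1] = 6.78 / 0.6585 = 10.296128
Step 2: E[X|A_2] = 2.51 / 0.3415 = 7.349927
Verification: E[X] = sum E[X*1_A_i] = 6.78 + 2.51 = 9.29


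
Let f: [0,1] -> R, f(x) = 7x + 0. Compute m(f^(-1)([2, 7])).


f^(-1)([2, 7]) = {x : 2 <= 7x + 0 <= 7}
Solving: (2 - 0)/7 <= x <= (7 - 0)/7
= [0.285714, 1]
Intersecting with [0,1]: [0.285714, 1]
Measure = 1 - 0.285714 = 0.714286


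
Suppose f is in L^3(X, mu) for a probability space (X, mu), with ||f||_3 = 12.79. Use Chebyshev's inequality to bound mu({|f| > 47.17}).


Chebyshev/Markov inequality: mu(|f| > eps) <= (||f||_p / eps)^p
Step 1: ||f||_3 / eps = 12.79 / 47.17 = 0.271147
Step 2: Raise to power p = 3:
  (0.271147)^3 = 0.019935
Step 3: Therefore mu(|f| > 47.17) <= 0.019935


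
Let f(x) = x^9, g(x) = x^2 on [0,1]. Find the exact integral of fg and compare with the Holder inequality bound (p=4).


Step 1: Exact integral of f*g = integral(x^11, 0, 1) = 1/12
     = 0.083333
Step 2: Holder bound with p=4, q=1.333333:
  ||f||_p = (integral x^36 dx)^(1/4) = (1/37)^(1/4) = 0.405461
  ||g||_q = (integral x^2.666667 dx)^(1/1.333333) = (1/3.666667)^(1/1.333333) = 0.377395
Step 3: Holder bound = ||f||_p * ||g||_q = 0.405461 * 0.377395 = 0.153019
Verification: 0.083333 <= 0.153019 (Holder holds)


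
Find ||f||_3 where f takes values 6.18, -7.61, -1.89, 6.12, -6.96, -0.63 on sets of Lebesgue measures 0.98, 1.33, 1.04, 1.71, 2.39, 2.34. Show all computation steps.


Step 1: Compute |f_i|^3 for each value:
  |6.18|^3 = 236.029032
  |-7.61|^3 = 440.711081
  |-1.89|^3 = 6.751269
  |6.12|^3 = 229.220928
  |-6.96|^3 = 337.153536
  |-0.63|^3 = 0.250047
Step 2: Multiply by measures and sum:
  236.029032 * 0.98 = 231.308451
  440.711081 * 1.33 = 586.145738
  6.751269 * 1.04 = 7.02132
  229.220928 * 1.71 = 391.967787
  337.153536 * 2.39 = 805.796951
  0.250047 * 2.34 = 0.58511
Sum = 231.308451 + 586.145738 + 7.02132 + 391.967787 + 805.796951 + 0.58511 = 2022.825357
Step 3: Take the p-th root:
||f||_3 = (2022.825357)^(1/3) = 12.64696


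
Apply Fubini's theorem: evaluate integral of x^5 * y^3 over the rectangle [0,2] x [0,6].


By Fubini's theorem, the double integral factors as a product of single integrals:
Step 1: integral_0^2 x^5 dx = [x^6/6] from 0 to 2
     = 2^6/6 = 10.666667
Step 2: integral_0^6 y^3 dy = [y^4/4] from 0 to 6
     = 6^4/4 = 324
Step 3: Double integral = 10.666667 * 324 = 3456


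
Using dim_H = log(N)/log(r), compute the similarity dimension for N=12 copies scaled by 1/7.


For a self-similar set with N copies scaled by 1/r:
dim_H = log(N)/log(r) = log(12)/log(7)
= 2.484907/1.94591
= 1.276989


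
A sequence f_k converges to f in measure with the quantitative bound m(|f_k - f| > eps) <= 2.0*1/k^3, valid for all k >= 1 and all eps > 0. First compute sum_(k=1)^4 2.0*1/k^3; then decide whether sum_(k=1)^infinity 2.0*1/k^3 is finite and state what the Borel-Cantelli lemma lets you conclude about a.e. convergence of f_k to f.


Step 1: List the terms 2.0*1/k^3 for k = 1 to 4:
  k=1: 2
  k=2: 0.25
  k=3: 0.074074
  k=4: 0.03125
Step 2: Partial sum = 2 + 0.25 + 0.074074 + 0.03125
     = 2.355324
Step 3: The full series sum_(k>=1) 2.0*1/k^3 converges (p-series with p = 3 > 1; a constant multiple of a convergent series converges).
Step 4: Fix eps > 0. Since sum_k m(|f_k - f| > eps) < infinity, the Borel-Cantelli lemma gives
        m(limsup_k {|f_k - f| > eps}) = 0, i.e. for a.e. x, |f_k(x) - f(x)| <= eps for all large k.
        Applying this with eps = 1/j for j = 1, 2, ... and intersecting the countably many full-measure sets,
        for a.e. x we get limsup_k |f_k(x) - f(x)| <= 1/j for every j, hence f_k -> f almost everywhere.
Conclusion: series converges; Borel-Cantelli yields f_k -> f a.e.


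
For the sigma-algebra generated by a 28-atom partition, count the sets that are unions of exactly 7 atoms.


Each element of F is a union of some subset of the 28 atoms.
Elements that are unions of exactly 7 atoms correspond to 7-element subsets of the 28 atoms.
Count = C(28, 7) = 28! / (7! * 21!) = 1184040.


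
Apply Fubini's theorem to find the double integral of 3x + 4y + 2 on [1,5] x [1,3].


By Fubini, integrate in x first, then y.
Step 1: Fix y, integrate over x in [1,5]:
  integral(3x + 4y + 2, x=1..5)
  = 3*(5^2 - 1^2)/2 + (4y + 2)*(5 - 1)
  = 36 + (4y + 2)*4
  = 36 + 16y + 8
  = 44 + 16y
Step 2: Integrate over y in [1,3]:
  integral(44 + 16y, y=1..3)
  = 44*2 + 16*(3^2 - 1^2)/2
  = 88 + 64
  = 152


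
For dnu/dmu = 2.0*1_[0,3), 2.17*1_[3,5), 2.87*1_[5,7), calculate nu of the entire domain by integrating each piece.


Integrate each piece of the Radon-Nikodym derivative:
Step 1: integral_0^3 2.0 dx = 2.0*(3-0) = 2.0*3 = 6
Step 2: integral_3^5 2.17 dx = 2.17*(5-3) = 2.17*2 = 4.34
Step 3: integral_5^7 2.87 dx = 2.87*(7-5) = 2.87*2 = 5.74
Total: 6 + 4.34 + 5.74 = 16.08


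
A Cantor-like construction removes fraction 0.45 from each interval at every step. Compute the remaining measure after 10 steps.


Step 1: At each step, fraction remaining = 1 - 0.45 = 0.55
Step 2: After 10 steps, measure = (0.55)^10
Result = 0.002533


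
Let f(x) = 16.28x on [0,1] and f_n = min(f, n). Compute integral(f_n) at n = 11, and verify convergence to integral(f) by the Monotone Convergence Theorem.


f(x) = 16.28x on [0,1]; f_n(x) = min(16.28x, n). At n = 11:
Step 1: f(x) reaches 11 at x = 11/16.28 = 0.675676
Step 2: integral(f_11) = integral(16.28x, 0, 0.675676) + integral(11, 0.675676, 1)
       = 16.28*0.675676^2/2 + 11*(1 - 0.675676)
       = 3.716216 + 3.567568
       = 7.283784
Step 3: As n -> infinity, f_n increases to f, so by MCT integral(f_n) -> integral(f) = 16.28/2 = 8.14.
Convergence: integral(f_11) = 7.283784 -> 8.14 as n -> infinity


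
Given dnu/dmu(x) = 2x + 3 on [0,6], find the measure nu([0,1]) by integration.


nu(A) = integral_A (dnu/dmu) dmu = integral_0^1 (2x + 3) dx
Step 1: Antiderivative F(x) = (2/2)x^2 + 3x
Step 2: F(1) = (2/2)*1^2 + 3*1 = 1 + 3 = 4
Step 3: F(0) = (2/2)*0^2 + 3*0 = 0.0 + 0 = 0.0
Step 4: nu([0,1]) = F(1) - F(0) = 4 - 0.0 = 4


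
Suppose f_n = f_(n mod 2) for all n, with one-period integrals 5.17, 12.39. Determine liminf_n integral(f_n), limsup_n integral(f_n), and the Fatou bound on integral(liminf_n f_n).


The sequence (integral(f_n)) is periodic with period 2, repeating the values 5.17, 12.39 indefinitely.
Step 1: For a periodic sequence, every tail (a_m, a_(m+1), ...) contains all 2 period values infinitely often.
Step 2: Hence inf of every tail = min of the period values = min(5.17, 12.39) = 5.17.
        liminf_n integral(f_n) = sup over m of (inf of tail from m) = 5.17.
Step 3: Similarly sup of every tail = max of the period values = 12.39.
        limsup_n integral(f_n) = 12.39.
Step 4: Fatou's lemma: integral(liminf_n f_n) <= liminf_n integral(f_n) = 5.17.
        So the integral of the pointwise liminf is at most 5.17.


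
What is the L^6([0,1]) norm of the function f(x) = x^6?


Step 1: ||f||_6 = (integral_0^1 |x^6|^6 dx)^(1/6)
     = (integral_0^1 x^36 dx)^(1/6)
Step 2: integral_0^1 x^36 dx = [x^37/(37)] from 0 to 1 = 1^37/37
     = 1/37 = 0.027027
Step 3: ||f||_6 = (0.027027)^(1/6) = 0.547814


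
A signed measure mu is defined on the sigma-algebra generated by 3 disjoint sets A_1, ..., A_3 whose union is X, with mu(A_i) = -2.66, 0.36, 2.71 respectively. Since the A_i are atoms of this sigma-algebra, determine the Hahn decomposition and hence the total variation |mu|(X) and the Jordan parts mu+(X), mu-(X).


Step 1: Every measurable set is a union of atoms (the cells / points), so a Hahn decomposition is
  obtained by grouping atoms by sign: P = union of atoms with mu > 0, N = union of the remaining atoms.
  Atoms in P (indices): 2, 3;  atoms in N (indices): 1
  Positive values: 0.36, 2.71
  Negative values: -2.66
Step 2: mu+(X) = mu(P) = sum of positive atom values = 3.07
Step 3: mu-(X) = -mu(N) = sum of |negative atom values| = 2.66
Step 4: |mu|(X) = mu+(X) + mu-(X) = 3.07 + 2.66 = 5.73


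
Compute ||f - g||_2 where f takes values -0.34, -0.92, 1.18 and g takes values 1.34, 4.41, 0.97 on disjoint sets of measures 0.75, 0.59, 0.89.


Step 1: Compute differences f_i - g_i:
  -0.34 - 1.34 = -1.68
  -0.92 - 4.41 = -5.33
  1.18 - 0.97 = 0.21
Step 2: Compute |diff|^2 * measure for each set:
  |-1.68|^2 * 0.75 = 2.8224 * 0.75 = 2.1168
  |-5.33|^2 * 0.59 = 28.4089 * 0.59 = 16.761251
  |0.21|^2 * 0.89 = 0.0441 * 0.89 = 0.039249
Step 3: Sum = 18.9173
Step 4: ||f-g||_2 = (18.9173)^(1/2) = 4.349402


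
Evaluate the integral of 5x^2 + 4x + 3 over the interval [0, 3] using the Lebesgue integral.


The Lebesgue integral of a Riemann-integrable function agrees with the Riemann integral.
Antiderivative F(x) = (5/3)x^3 + (4/2)x^2 + 3x
F(3) = (5/3)*3^3 + (4/2)*3^2 + 3*3
     = (5/3)*27 + (4/2)*9 + 3*3
     = 45 + 18 + 9
     = 72
F(0) = 0.0
Integral = F(3) - F(0) = 72 - 0.0 = 72


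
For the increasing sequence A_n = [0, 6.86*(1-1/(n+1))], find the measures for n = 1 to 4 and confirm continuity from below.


By continuity of measure from below: if A_n increases to A, then m(A_n) -> m(A).
Here A = [0, 6.86], so m(A) = 6.86
Step 1: a_1 = 6.86*(1 - 1/2) = 3.43, m(A_1) = 3.43
Step 2: a_2 = 6.86*(1 - 1/3) = 4.5733, m(A_2) = 4.5733
Step 3: a_3 = 6.86*(1 - 1/4) = 5.145, m(A_3) = 5.145
Step 4: a_4 = 6.86*(1 - 1/5) = 5.488, m(A_4) = 5.488
Limit: m(A_n) -> m([0,6.86]) = 6.86


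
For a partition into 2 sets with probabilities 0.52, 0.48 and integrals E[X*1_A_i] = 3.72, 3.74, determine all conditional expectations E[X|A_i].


For each cell A_i: E[X|A_i] = E[X*1_A_i] / P(A_i)
Step 1: E[X|A_1] = 3.72 / 0.52 = 7.153846
Step 2: E[X|A_2] = 3.74 / 0.48 = 7.791667
Verification: E[X] = sum E[X*1_A_i] = 3.72 + 3.74 = 7.46


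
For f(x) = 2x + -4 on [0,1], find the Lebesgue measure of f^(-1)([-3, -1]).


f^(-1)([-3, -1]) = {x : -3 <= 2x + -4 <= -1}
Solving: (-3 - -4)/2 <= x <= (-1 - -4)/2
= [0.5, 1.5]
Intersecting with [0,1]: [0.5, 1]
Measure = 1 - 0.5 = 0.5


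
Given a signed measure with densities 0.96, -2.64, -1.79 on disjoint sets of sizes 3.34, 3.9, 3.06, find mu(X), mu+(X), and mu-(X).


Step 1: Compute signed measure on each set:
  Set 1: 0.96 * 3.34 = 3.2064
  Set 2: -2.64 * 3.9 = -10.296
  Set 3: -1.79 * 3.06 = -5.4774
Step 2: Total signed measure = (3.2064) + (-10.296) + (-5.4774)
     = -12.567
Step 3: Positive part mu+(X) = sum of positive contributions = 3.2064
Step 4: Negative part mu-(X) = |sum of negative contributions| = 15.7734


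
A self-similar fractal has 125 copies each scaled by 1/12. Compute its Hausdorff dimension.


For a self-similar set with N copies scaled by 1/r:
dim_H = log(N)/log(r) = log(125)/log(12)
= 4.828314/2.484907
= 1.943056


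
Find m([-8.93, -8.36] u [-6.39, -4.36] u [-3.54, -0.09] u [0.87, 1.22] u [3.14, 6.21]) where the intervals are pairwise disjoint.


For pairwise disjoint intervals, m(union) = sum of lengths.
= (-8.36 - -8.93) + (-4.36 - -6.39) + (-0.09 - -3.54) + (1.22 - 0.87) + (6.21 - 3.14)
= 0.57 + 2.03 + 3.45 + 0.35 + 3.07
= 9.47


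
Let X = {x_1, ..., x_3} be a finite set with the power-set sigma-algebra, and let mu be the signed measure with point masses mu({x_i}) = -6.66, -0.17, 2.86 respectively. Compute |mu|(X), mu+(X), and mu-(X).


Step 1: Every measurable set is a union of atoms (the cells / points), so a Hahn decomposition is
  obtained by grouping atoms by sign: P = union of atoms with mu > 0, N = union of the remaining atoms.
  Atoms in P (indices): 3;  atoms in N (indices): 1, 2
  Positive values: 2.86
  Negative values: -6.66, -0.17
Step 2: mu+(X) = mu(P) = sum of positive atom values = 2.86
Step 3: mu-(X) = -mu(N) = sum of |negative atom values| = 6.83
Step 4: |mu|(X) = mu+(X) + mu-(X) = 2.86 + 6.83 = 9.69


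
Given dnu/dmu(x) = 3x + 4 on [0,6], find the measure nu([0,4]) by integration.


nu(A) = integral_A (dnu/dmu) dmu = integral_0^4 (3x + 4) dx
Step 1: Antiderivative F(x) = (3/2)x^2 + 4x
Step 2: F(4) = (3/2)*4^2 + 4*4 = 24 + 16 = 40
Step 3: F(0) = (3/2)*0^2 + 4*0 = 0.0 + 0 = 0.0
Step 4: nu([0,4]) = F(4) - F(0) = 40 - 0.0 = 40


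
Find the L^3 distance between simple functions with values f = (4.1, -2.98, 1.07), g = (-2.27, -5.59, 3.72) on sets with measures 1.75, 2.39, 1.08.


Step 1: Compute differences f_i - g_i:
  4.1 - -2.27 = 6.37
  -2.98 - -5.59 = 2.61
  1.07 - 3.72 = -2.65
Step 2: Compute |diff|^3 * measure for each set:
  |6.37|^3 * 1.75 = 258.474853 * 1.75 = 452.330993
  |2.61|^3 * 2.39 = 17.779581 * 2.39 = 42.493199
  |-2.65|^3 * 1.08 = 18.609625 * 1.08 = 20.098395
Step 3: Sum = 514.922586
Step 4: ||f-g||_3 = (514.922586)^(1/3) = 8.015193


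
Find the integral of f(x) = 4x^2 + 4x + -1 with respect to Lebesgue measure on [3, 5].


The Lebesgue integral of a Riemann-integrable function agrees with the Riemann integral.
Antiderivative F(x) = (4/3)x^3 + (4/2)x^2 + -1x
F(5) = (4/3)*5^3 + (4/2)*5^2 + -1*5
     = (4/3)*125 + (4/2)*25 + -1*5
     = 166.666667 + 50 + -5
     = 211.666667
F(3) = 51
Integral = F(5) - F(3) = 211.666667 - 51 = 160.666667


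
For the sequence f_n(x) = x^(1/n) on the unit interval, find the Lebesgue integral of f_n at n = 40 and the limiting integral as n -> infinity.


At n = 40: f_40(x) = x^(1/40).
Step 1: integral(x^(1/40), 0, 1) = [x^(1/40+1) / (1/40+1)] from 0 to 1
     = 1 / (1/40 + 1) = 1 / ((40+1)/40) = 40/(40+1)
     = 40/41 = 0.97561
Step 2: As n -> infinity, f_n(x) = x^(1/n) -> 1 for x in (0,1], and f_n is increasing in n.
By MCT, lim_n integral(f_n) = integral(lim_n f_n) = integral(1, 0, 1) = 1.
Step 3: Verify convergence: 40/41 = 0.97561 -> 1


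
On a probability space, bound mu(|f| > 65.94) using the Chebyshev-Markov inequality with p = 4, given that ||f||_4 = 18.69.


Chebyshev/Markov inequality: mu(|f| > eps) <= (||f||_p / eps)^p
Step 1: ||f||_4 / eps = 18.69 / 65.94 = 0.283439
Step 2: Raise to power p = 4:
  (0.283439)^4 = 0.006454
Step 3: Therefore mu(|f| > 65.94) <= 0.006454


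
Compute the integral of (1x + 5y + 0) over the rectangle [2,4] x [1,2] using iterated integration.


By Fubini, integrate in x first, then y.
Step 1: Fix y, integrate over x in [2,4]:
  integral(1x + 5y + 0, x=2..4)
  = 1*(4^2 - 2^2)/2 + (5y + 0)*(4 - 2)
  = 6 + (5y + 0)*2
  = 6 + 10y + 0
  = 6 + 10y
Step 2: Integrate over y in [1,2]:
  integral(6 + 10y, y=1..2)
  = 6*1 + 10*(2^2 - 1^2)/2
  = 6 + 15
  = 21


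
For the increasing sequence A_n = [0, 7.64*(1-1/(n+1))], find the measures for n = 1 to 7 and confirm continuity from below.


By continuity of measure from below: if A_n increases to A, then m(A_n) -> m(A).
Here A = [0, 7.64], so m(A) = 7.64
Step 1: a_1 = 7.64*(1 - 1/2) = 3.82, m(A_1) = 3.82
Step 2: a_2 = 7.64*(1 - 1/3) = 5.0933, m(A_2) = 5.0933
Step 3: a_3 = 7.64*(1 - 1/4) = 5.73, m(A_3) = 5.73
Step 4: a_4 = 7.64*(1 - 1/5) = 6.112, m(A_4) = 6.112
Step 5: a_5 = 7.64*(1 - 1/6) = 6.3667, m(A_5) = 6.3667
Step 6: a_6 = 7.64*(1 - 1/7) = 6.5486, m(A_6) = 6.5486
Step 7: a_7 = 7.64*(1 - 1/8) = 6.685, m(A_7) = 6.685
Limit: m(A_n) -> m([0,7.64]) = 7.64


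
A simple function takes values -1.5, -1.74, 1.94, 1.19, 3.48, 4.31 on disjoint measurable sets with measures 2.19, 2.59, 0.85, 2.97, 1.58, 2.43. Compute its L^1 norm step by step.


Step 1: Compute |f_i|^1 for each value:
  |-1.5|^1 = 1.5
  |-1.74|^1 = 1.74
  |1.94|^1 = 1.94
  |1.19|^1 = 1.19
  |3.48|^1 = 3.48
  |4.31|^1 = 4.31
Step 2: Multiply by measures and sum:
  1.5 * 2.19 = 3.285
  1.74 * 2.59 = 4.5066
  1.94 * 0.85 = 1.649
  1.19 * 2.97 = 3.5343
  3.48 * 1.58 = 5.4984
  4.31 * 2.43 = 10.4733
Sum = 3.285 + 4.5066 + 1.649 + 3.5343 + 5.4984 + 10.4733 = 28.9466
Step 3: Take the p-th root:
||f||_1 = (28.9466)^(1/1) = 28.9466


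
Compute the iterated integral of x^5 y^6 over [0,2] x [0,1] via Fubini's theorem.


By Fubini's theorem, the double integral factors as a product of single integrals:
Step 1: integral_0^2 x^5 dx = [x^6/6] from 0 to 2
     = 2^6/6 = 10.666667
Step 2: integral_0^1 y^6 dy = [y^7/7] from 0 to 1
     = 1^7/7 = 0.142857
Step 3: Double integral = 10.666667 * 0.142857 = 1.52381


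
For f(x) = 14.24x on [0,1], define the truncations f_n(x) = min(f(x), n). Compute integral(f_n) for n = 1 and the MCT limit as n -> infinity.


f(x) = 14.24x on [0,1]; f_n(x) = min(14.24x, n). At n = 1:
Step 1: f(x) reaches 1 at x = 1/14.24 = 0.070225
Step 2: integral(f_1) = integral(14.24x, 0, 0.070225) + integral(1, 0.070225, 1)
       = 14.24*0.070225^2/2 + 1*(1 - 0.070225)
       = 0.035112 + 0.929775
       = 0.964888
Step 3: As n -> infinity, f_n increases to f, so by MCT integral(f_n) -> integral(f) = 14.24/2 = 7.12.
Convergence: integral(f_1) = 0.964888 -> 7.12 as n -> infinity


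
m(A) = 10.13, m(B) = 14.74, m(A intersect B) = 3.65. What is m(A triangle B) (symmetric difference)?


m(A Delta B) = m(A) + m(B) - 2*m(A n B)
= 10.13 + 14.74 - 2*3.65
= 10.13 + 14.74 - 7.3
= 17.57


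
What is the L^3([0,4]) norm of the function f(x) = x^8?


Step 1: ||f||_3 = (integral_0^4 |x^8|^3 dx)^(1/3)
     = (integral_0^4 x^24 dx)^(1/3)
Step 2: integral_0^4 x^24 dx = [x^25/(25)] from 0 to 4 = 4^25/25
     = 1125899906842624/25 = 4.503600e+13
Step 3: ||f||_3 = (4.503600e+13)^(1/3) = 35578.414584


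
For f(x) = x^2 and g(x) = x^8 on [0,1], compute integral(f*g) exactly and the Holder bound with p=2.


Step 1: Exact integral of f*g = integral(x^10, 0, 1) = 1/11
     = 0.090909
Step 2: Holder bound with p=2, q=2:
  ||f||_p = (integral x^4 dx)^(1/2) = (1/5)^(1/2) = 0.447214
  ||g||_q = (integral x^16 dx)^(1/2) = (1/17)^(1/2) = 0.242536
Step 3: Holder bound = ||f||_p * ||g||_q = 0.447214 * 0.242536 = 0.108465
Verification: 0.090909 <= 0.108465 (Holder holds)


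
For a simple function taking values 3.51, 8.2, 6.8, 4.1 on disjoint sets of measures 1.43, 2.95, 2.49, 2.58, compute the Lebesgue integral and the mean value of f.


Step 1: Integral = sum(value_i * measure_i)
= 3.51*1.43 + 8.2*2.95 + 6.8*2.49 + 4.1*2.58
= 5.0193 + 24.19 + 16.932 + 10.578
= 56.7193
Step 2: Total measure of domain = 1.43 + 2.95 + 2.49 + 2.58 = 9.45
Step 3: Average value = 56.7193 / 9.45 = 6.002042


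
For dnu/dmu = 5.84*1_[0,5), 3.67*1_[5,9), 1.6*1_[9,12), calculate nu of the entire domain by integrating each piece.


Integrate each piece of the Radon-Nikodym derivative:
Step 1: integral_0^5 5.84 dx = 5.84*(5-0) = 5.84*5 = 29.2
Step 2: integral_5^9 3.67 dx = 3.67*(9-5) = 3.67*4 = 14.68
Step 3: integral_9^12 1.6 dx = 1.6*(12-9) = 1.6*3 = 4.8
Total: 29.2 + 14.68 + 4.8 = 48.68


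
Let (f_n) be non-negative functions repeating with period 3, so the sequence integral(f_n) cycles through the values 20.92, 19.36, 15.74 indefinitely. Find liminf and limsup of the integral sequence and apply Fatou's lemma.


The sequence (integral(f_n)) is periodic with period 3, repeating the values 20.92, 19.36, 15.74 indefinitely.
Step 1: For a periodic sequence, every tail (a_m, a_(m+1), ...) contains all 3 period values infinitely often.
Step 2: Hence inf of every tail = min of the period values = min(20.92, 19.36, 15.74) = 15.74.
        liminf_n integral(f_n) = sup over m of (inf of tail from m) = 15.74.
Step 3: Similarly sup of every tail = max of the period values = 20.92.
        limsup_n integral(f_n) = 20.92.
Step 4: Fatou's lemma: integral(liminf_n f_n) <= liminf_n integral(f_n) = 15.74.
        So the integral of the pointwise liminf is at most 15.74.


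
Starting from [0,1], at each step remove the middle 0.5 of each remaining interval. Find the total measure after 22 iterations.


Step 1: At each step, fraction remaining = 1 - 0.5 = 0.5
Step 2: After 22 steps, measure = (0.5)^22
Result = 2.384186e-07


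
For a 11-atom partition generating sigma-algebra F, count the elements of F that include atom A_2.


Each element of F is a union of some subset S of the 11 atoms.
The element contains A_2 iff A_2 is in S.
So we count subsets S of {A_1,...,A_11} with A_2 in S: choose freely among the other 10 atoms.
Count = 2^(11-1) = 2^10 = 1024.


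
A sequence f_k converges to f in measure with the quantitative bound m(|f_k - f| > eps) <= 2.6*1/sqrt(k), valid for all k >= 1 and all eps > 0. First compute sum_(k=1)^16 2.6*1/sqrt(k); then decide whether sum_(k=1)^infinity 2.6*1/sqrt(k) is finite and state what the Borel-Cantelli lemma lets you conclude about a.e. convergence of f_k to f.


Step 1: List the terms 2.6*1/sqrt(k) for k = 1 to 16:
  k=1: 2.6
  k=2: 1.838478
  k=3: 1.501111
  k=4: 1.3
  k=5: 1.162755
  k=6: 1.061446
  k=7: 0.982708
  k=8: 0.919239
  k=9: 0.866667
  k=10: 0.822192
  k=11: 0.783929
  k=12: 0.750555
  k=13: 0.72111
  k=14: 0.694879
  k=15: 0.671317
  k=16: 0.65
Step 2: Partial sum = 2.6 + 1.838478 + 1.501111 + 1.3 + 1.162755 + 1.061446 + 0.982708 + 0.919239 + 0.866667 + 0.822192 + 0.783929 + 0.750555 + 0.72111 + 0.694879 + 0.671317 + 0.65
     = 17.326386
Step 3: The full series sum_(k>=1) 2.6*1/sqrt(k) diverges (p-series with p = 1/2 <= 1; a nonzero constant multiple of a divergent series diverges).
Step 4: The (first) Borel-Cantelli lemma requires a summable sequence of measures, so it does not apply here;
        from this bound alone no conclusion about a.e. convergence can be drawn (convergence in measure still
        gives an a.e.-convergent subsequence, but not a.e. convergence of the whole sequence).
Conclusion: series diverges; Borel-Cantelli is inconclusive about a.e. convergence of f_k.


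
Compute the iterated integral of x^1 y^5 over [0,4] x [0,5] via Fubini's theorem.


By Fubini's theorem, the double integral factors as a product of single integrals:
Step 1: integral_0^4 x^1 dx = [x^2/2] from 0 to 4
     = 4^2/2 = 8
Step 2: integral_0^5 y^5 dy = [y^6/6] from 0 to 5
     = 5^6/6 = 2604.166667
Step 3: Double integral = 8 * 2604.166667 = 20833.333333


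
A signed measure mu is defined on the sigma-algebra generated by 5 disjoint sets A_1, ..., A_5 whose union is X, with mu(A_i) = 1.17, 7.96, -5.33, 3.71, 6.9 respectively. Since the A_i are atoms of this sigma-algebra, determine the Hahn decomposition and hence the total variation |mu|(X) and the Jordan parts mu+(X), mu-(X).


Step 1: Every measurable set is a union of atoms (the cells / points), so a Hahn decomposition is
  obtained by grouping atoms by sign: P = union of atoms with mu > 0, N = union of the remaining atoms.
  Atoms in P (indices): 1, 2, 4, 5;  atoms in N (indices): 3
  Positive values: 1.17, 7.96, 3.71, 6.9
  Negative values: -5.33
Step 2: mu+(X) = mu(P) = sum of positive atom values = 19.74
Step 3: mu-(X) = -mu(N) = sum of |negative atom values| = 5.33
Step 4: |mu|(X) = mu+(X) + mu-(X) = 19.74 + 5.33 = 25.07


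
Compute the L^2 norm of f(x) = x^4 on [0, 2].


Step 1: ||f||_2 = (integral_0^2 |x^4|^2 dx)^(1/2)
     = (integral_0^2 x^8 dx)^(1/2)
Step 2: integral_0^2 x^8 dx = [x^9/(9)] from 0 to 2 = 2^9/9
     = 512/9 = 56.888889
Step 3: ||f||_2 = (56.888889)^(1/2) = 7.542472


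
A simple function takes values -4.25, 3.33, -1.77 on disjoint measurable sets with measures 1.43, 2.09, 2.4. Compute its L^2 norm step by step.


Step 1: Compute |f_i|^2 for each value:
  |-4.25|^2 = 18.0625
  |3.33|^2 = 11.0889
  |-1.77|^2 = 3.1329
Step 2: Multiply by measures and sum:
  18.0625 * 1.43 = 25.829375
  11.0889 * 2.09 = 23.175801
  3.1329 * 2.4 = 7.51896
Sum = 25.829375 + 23.175801 + 7.51896 = 56.524136
Step 3: Take the p-th root:
||f||_2 = (56.524136)^(1/2) = 7.518254


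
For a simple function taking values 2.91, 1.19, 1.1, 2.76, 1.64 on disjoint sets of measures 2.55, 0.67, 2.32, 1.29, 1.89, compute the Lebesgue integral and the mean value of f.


Step 1: Integral = sum(value_i * measure_i)
= 2.91*2.55 + 1.19*0.67 + 1.1*2.32 + 2.76*1.29 + 1.64*1.89
= 7.4205 + 0.7973 + 2.552 + 3.5604 + 3.0996
= 17.4298
Step 2: Total measure of domain = 2.55 + 0.67 + 2.32 + 1.29 + 1.89 = 8.72
Step 3: Average value = 17.4298 / 8.72 = 1.99883


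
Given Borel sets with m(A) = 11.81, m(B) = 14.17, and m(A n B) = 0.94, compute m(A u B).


By inclusion-exclusion: m(A u B) = m(A) + m(B) - m(A n B)
= 11.81 + 14.17 - 0.94
= 25.04


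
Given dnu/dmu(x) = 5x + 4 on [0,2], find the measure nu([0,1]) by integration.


nu(A) = integral_A (dnu/dmu) dmu = integral_0^1 (5x + 4) dx
Step 1: Antiderivative F(x) = (5/2)x^2 + 4x
Step 2: F(1) = (5/2)*1^2 + 4*1 = 2.5 + 4 = 6.5
Step 3: F(0) = (5/2)*0^2 + 4*0 = 0.0 + 0 = 0.0
Step 4: nu([0,1]) = F(1) - F(0) = 6.5 - 0.0 = 6.5


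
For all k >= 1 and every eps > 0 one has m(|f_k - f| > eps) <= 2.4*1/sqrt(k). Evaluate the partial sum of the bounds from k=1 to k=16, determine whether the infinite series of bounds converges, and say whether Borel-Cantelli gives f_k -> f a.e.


Step 1: List the terms 2.4*1/sqrt(k) for k = 1 to 16:
  k=1: 2.4
  k=2: 1.697056
  k=3: 1.385641
  k=4: 1.2
  k=5: 1.073313
  k=6: 0.979796
  k=7: 0.907115
  k=8: 0.848528
  k=9: 0.8
  k=10: 0.758947
  k=11: 0.723627
  k=12: 0.69282
  k=13: 0.66564
  k=14: 0.641427
  k=15: 0.619677
  k=16: 0.6
Step 2: Partial sum = 2.4 + 1.697056 + 1.385641 + 1.2 + 1.073313 + 0.979796 + 0.907115 + 0.848528 + 0.8 + 0.758947 + 0.723627 + 0.69282 + 0.66564 + 0.641427 + 0.619677 + 0.6
     = 15.993587
Step 3: The full series sum_(k>=1) 2.4*1/sqrt(k) diverges (p-series with p = 1/2 <= 1; a nonzero constant multiple of a divergent series diverges).
Step 4: The (first) Borel-Cantelli lemma requires a summable sequence of measures, so it does not apply here;
        from this bound alone no conclusion about a.e. convergence can be drawn (convergence in measure still
        gives an a.e.-convergent subsequence, but not a.e. convergence of the whole sequence).
Conclusion: series diverges; Borel-Cantelli is inconclusive about a.e. convergence of f_k.


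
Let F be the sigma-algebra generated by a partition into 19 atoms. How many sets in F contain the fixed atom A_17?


Each element of F is a union of some subset S of the 19 atoms.
The element contains A_17 iff A_17 is in S.
So we count subsets S of {A_1,...,A_19} with A_17 in S: choose freely among the other 18 atoms.
Count = 2^(19-1) = 2^18 = 262144.


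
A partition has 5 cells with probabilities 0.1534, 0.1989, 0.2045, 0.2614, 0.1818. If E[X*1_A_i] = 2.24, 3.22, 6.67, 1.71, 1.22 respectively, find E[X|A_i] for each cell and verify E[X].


For each cell A_i: E[X|A_i] = E[X*1_A_i] / P(A_i)
Step 1: E[X|A_1] = 2.24 / 0.1534 = 14.602347
Step 2: E[X|A_2] = 3.22 / 0.1989 = 16.18904
Step 3: E[X|A_3] = 6.67 / 0.2045 = 32.616137
Step 4: E[X|A_4] = 1.71 / 0.2614 = 6.541699
Step 5: E[X|A_5] = 1.22 / 0.1818 = 6.710671
Verification: E[X] = sum E[X*1_A_i] = 2.24 + 3.22 + 6.67 + 1.71 + 1.22 = 15.06


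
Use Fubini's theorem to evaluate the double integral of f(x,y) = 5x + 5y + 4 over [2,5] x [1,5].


By Fubini, integrate in x first, then y.
Step 1: Fix y, integrate over x in [2,5]:
  integral(5x + 5y + 4, x=2..5)
  = 5*(5^2 - 2^2)/2 + (5y + 4)*(5 - 2)
  = 52.5 + (5y + 4)*3
  = 52.5 + 15y + 12
  = 64.5 + 15y
Step 2: Integrate over y in [1,5]:
  integral(64.5 + 15y, y=1..5)
  = 64.5*4 + 15*(5^2 - 1^2)/2
  = 258 + 180
  = 438


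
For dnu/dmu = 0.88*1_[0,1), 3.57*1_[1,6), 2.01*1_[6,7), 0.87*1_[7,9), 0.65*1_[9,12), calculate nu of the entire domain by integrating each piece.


Integrate each piece of the Radon-Nikodym derivative:
Step 1: integral_0^1 0.88 dx = 0.88*(1-0) = 0.88*1 = 0.88
Step 2: integral_1^6 3.57 dx = 3.57*(6-1) = 3.57*5 = 17.85
Step 3: integral_6^7 2.01 dx = 2.01*(7-6) = 2.01*1 = 2.01
Step 4: integral_7^9 0.87 dx = 0.87*(9-7) = 0.87*2 = 1.74
Step 5: integral_9^12 0.65 dx = 0.65*(12-9) = 0.65*3 = 1.95
Total: 0.88 + 17.85 + 2.01 + 1.74 + 1.95 = 24.43


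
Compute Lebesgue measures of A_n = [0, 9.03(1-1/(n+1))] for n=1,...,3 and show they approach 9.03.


By continuity of measure from below: if A_n increases to A, then m(A_n) -> m(A).
Here A = [0, 9.03], so m(A) = 9.03
Step 1: a_1 = 9.03*(1 - 1/2) = 4.515, m(A_1) = 4.515
Step 2: a_2 = 9.03*(1 - 1/3) = 6.02, m(A_2) = 6.02
Step 3: a_3 = 9.03*(1 - 1/4) = 6.7725, m(A_3) = 6.7725
Limit: m(A_n) -> m([0,9.03]) = 9.03


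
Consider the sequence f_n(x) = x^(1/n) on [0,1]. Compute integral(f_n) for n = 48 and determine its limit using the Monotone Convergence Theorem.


At n = 48: f_48(x) = x^(1/48).
Step 1: integral(x^(1/48), 0, 1) = [x^(1/48+1) / (1/48+1)] from 0 to 1
     = 1 / (1/48 + 1) = 1 / ((48+1)/48) = 48/(48+1)
     = 48/49 = 0.979592
Step 2: As n -> infinity, f_n(x) = x^(1/n) -> 1 for x in (0,1], and f_n is increasing in n.
By MCT, lim_n integral(f_n) = integral(lim_n f_n) = integral(1, 0, 1) = 1.
Step 3: Verify convergence: 48/49 = 0.979592 -> 1


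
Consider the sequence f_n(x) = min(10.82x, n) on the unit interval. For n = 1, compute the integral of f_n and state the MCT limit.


f(x) = 10.82x on [0,1]; f_n(x) = min(10.82x, n). At n = 1:
Step 1: f(x) reaches 1 at x = 1/10.82 = 0.092421
Step 2: integral(f_1) = integral(10.82x, 0, 0.092421) + integral(1, 0.092421, 1)
       = 10.82*0.092421^2/2 + 1*(1 - 0.092421)
       = 0.046211 + 0.907579
       = 0.953789
Step 3: As n -> infinity, f_n increases to f, so by MCT integral(f_n) -> integral(f) = 10.82/2 = 5.41.
Convergence: integral(f_1) = 0.953789 -> 5.41 as n -> infinity


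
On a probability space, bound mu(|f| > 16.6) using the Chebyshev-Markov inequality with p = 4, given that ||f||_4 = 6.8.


Chebyshev/Markov inequality: mu(|f| > eps) <= (||f||_p / eps)^p
Step 1: ||f||_4 / eps = 6.8 / 16.6 = 0.409639
Step 2: Raise to power p = 4:
  (0.409639)^4 = 0.028158
Step 3: Therefore mu(|f| > 16.6) <= 0.028158
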